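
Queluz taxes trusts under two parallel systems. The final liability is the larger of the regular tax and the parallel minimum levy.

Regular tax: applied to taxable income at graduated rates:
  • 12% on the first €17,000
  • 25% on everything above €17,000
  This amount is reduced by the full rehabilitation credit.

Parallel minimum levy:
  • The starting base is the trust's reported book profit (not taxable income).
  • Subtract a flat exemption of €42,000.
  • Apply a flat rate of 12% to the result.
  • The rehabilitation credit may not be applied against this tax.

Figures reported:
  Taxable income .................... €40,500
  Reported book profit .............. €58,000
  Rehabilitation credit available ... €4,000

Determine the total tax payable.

Regular tax:
  €17,000 × 12% = €2,040
  €23,500 × 25% = €5,875
  → €7,915
  Less rehabilitation credit €4,000 → €3,915

Parallel minimum levy:
  Base (reported book profit): €58,000
  Less exemption €42,000 → base €16,000
  €16,000 × 12% = €1,920

€3,915 > €1,920, so the regular tax governs.

€3,915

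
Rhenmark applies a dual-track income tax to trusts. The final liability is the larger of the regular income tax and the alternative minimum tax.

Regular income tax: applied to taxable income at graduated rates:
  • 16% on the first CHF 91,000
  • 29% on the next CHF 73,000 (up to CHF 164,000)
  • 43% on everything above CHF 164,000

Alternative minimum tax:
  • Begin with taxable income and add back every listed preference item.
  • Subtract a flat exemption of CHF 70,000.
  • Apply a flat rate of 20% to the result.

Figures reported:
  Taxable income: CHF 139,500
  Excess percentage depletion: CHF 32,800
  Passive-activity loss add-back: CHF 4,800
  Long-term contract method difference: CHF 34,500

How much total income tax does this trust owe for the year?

CHF 28,625

Regular income tax:
  CHF 91,000 × 16% = CHF 14,560
  CHF 48,500 × 29% = CHF 14,065
  → CHF 28,625

Alternative minimum tax:
  Adjusted income: CHF 139,500 + CHF 32,800 + CHF 4,800 + CHF 34,500 = CHF 211,600
  Less exemption CHF 70,000 → base CHF 141,600
  CHF 141,600 × 20% = CHF 28,320

CHF 28,625 > CHF 28,320, so the regular income tax governs.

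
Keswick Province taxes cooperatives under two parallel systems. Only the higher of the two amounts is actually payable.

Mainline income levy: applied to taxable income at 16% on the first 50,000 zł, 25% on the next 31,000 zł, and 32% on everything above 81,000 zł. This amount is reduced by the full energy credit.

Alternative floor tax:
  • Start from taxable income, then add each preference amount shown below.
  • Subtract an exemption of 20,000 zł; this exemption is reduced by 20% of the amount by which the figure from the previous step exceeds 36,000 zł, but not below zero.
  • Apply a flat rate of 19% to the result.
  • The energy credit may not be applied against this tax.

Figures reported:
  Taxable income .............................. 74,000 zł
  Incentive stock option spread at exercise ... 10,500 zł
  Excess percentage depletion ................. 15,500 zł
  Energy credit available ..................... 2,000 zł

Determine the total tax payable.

Mainline income levy:
  50,000 zł × 16% = 8,000 zł
  24,000 zł × 25% = 6,000 zł
  → 14,000 zł
  Less energy credit 2,000 zł → 12,000 zł

Alternative floor tax:
  Adjusted income: 74,000 zł + 10,500 zł + 15,500 zł = 100,000 zł
  Exemption: 20,000 zł − 20% × (100,000 zł − 36,000 zł) = 20,000 zł − 12,800 zł = 7,200 zł
  Base: 100,000 zł − 7,200 zł = 92,800 zł
  92,800 zł × 19% = 17,632 zł

17,632 zł > 12,000 zł, so the alternative floor tax is the binding amount.

17,632 zł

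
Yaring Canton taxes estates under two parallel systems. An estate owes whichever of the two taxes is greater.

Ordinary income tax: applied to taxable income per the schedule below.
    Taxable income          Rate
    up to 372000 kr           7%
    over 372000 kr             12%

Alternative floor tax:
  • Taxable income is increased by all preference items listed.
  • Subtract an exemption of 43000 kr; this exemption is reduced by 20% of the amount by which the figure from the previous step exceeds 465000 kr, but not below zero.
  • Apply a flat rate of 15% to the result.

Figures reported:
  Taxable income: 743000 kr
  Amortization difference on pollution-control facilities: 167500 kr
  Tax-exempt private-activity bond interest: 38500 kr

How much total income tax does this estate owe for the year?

142350 kr

Ordinary income tax:
  372000 kr × 7% = 26040 kr
  371000 kr × 12% = 44520 kr
  → 70560 kr

Alternative floor tax:
  Adjusted income: 743000 kr + 167500 kr + 38500 kr = 949000 kr
  Exemption: 20% × (949000 kr − 465000 kr) = 96800 kr ≥ 43000 kr, so the exemption is fully phased out
  Base: 949000 kr − 0 kr = 949000 kr
  949000 kr × 15% = 142350 kr

142350 kr > 70560 kr, so the alternative floor tax is the binding amount.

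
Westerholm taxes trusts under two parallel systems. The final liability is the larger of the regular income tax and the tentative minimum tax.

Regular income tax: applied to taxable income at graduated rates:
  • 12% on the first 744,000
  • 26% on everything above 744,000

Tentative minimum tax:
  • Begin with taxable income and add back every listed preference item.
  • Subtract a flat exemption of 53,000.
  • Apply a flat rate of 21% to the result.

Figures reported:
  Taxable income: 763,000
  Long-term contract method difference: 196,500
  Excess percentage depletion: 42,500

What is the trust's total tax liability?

199,290

Regular income tax:
  744,000 × 12% = 89,280
  19,000 × 26% = 4,940
  → 94,220

Tentative minimum tax:
  Adjusted income: 763,000 + 196,500 + 42,500 = 1,002,000
  Less exemption 53,000 → base 949,000
  949,000 × 21% = 199,290

199,290 > 94,220, so the tentative minimum tax is the binding amount.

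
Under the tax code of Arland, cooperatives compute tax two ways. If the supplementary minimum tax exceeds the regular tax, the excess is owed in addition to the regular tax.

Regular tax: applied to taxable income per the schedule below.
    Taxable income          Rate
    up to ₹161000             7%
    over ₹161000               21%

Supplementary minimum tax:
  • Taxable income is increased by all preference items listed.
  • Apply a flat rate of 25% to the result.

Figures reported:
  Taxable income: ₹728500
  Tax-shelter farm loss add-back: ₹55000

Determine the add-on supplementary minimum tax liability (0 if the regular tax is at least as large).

Supplementary minimum tax:
  Adjusted income: ₹728500 + ₹55000 = ₹783500
  ₹783500 × 25% = ₹195875

Regular tax:
  ₹161000 × 7% = ₹11270
  ₹567500 × 21% = ₹119175
  → ₹130445

Excess of supplementary minimum tax over regular tax: ₹195875 − ₹130445 = ₹65430.

₹65430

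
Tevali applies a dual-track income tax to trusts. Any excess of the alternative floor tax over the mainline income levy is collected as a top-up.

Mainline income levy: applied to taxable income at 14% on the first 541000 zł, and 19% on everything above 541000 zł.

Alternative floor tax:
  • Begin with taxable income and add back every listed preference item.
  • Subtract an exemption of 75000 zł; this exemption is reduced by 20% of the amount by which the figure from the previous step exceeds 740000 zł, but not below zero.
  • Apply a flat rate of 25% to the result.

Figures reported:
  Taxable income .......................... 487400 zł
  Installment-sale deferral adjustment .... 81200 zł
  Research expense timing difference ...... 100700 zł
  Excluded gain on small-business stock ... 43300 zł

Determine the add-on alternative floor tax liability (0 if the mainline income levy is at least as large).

91164 zł

Alternative floor tax:
  Adjusted income: 487400 zł + 81200 zł + 100700 zł + 43300 zł = 712600 zł
  Exemption: 712600 zł ≤ 740000 zł, so full 75000 zł applies
  Base: 712600 zł − 75000 zł = 637600 zł
  637600 zł × 25% = 159400 zł

Mainline income levy:
  487400 zł × 14% = 68236 zł

Excess of alternative floor tax over mainline income levy: 159400 zł − 68236 zł = 91164 zł.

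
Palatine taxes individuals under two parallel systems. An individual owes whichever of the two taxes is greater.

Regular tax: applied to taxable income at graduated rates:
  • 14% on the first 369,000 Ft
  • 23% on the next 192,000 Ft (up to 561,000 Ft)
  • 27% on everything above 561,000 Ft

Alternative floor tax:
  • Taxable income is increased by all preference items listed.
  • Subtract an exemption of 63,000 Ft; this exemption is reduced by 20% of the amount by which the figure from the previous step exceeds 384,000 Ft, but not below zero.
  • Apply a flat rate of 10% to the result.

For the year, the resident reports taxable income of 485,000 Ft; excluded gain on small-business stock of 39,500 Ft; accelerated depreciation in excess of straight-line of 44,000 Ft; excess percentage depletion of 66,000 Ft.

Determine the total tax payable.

Alternative floor tax:
  Adjusted income: 485,000 Ft + 39,500 Ft + 44,000 Ft + 66,000 Ft = 634,500 Ft
  Exemption: 63,000 Ft − 20% × (634,500 Ft − 384,000 Ft) = 63,000 Ft − 50,100 Ft = 12,900 Ft
  Base: 634,500 Ft − 12,900 Ft = 621,600 Ft
  621,600 Ft × 10% = 62,160 Ft

Regular tax:
  369,000 Ft × 14% = 51,660 Ft
  116,000 Ft × 23% = 26,680 Ft
  → 78,340 Ft

78,340 Ft > 62,160 Ft, so the regular tax governs.

78,340 Ft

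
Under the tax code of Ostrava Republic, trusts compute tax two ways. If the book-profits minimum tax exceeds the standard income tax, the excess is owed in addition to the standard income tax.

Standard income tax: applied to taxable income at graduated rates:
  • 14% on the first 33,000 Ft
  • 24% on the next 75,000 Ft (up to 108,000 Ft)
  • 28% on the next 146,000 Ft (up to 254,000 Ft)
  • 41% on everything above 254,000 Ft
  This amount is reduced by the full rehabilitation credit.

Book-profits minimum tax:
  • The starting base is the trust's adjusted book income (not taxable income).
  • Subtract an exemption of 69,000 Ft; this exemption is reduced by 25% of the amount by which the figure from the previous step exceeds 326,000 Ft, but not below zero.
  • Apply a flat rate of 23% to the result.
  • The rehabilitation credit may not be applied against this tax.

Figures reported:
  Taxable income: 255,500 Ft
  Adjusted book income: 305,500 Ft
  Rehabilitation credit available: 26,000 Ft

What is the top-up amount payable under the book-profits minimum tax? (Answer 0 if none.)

16,280 Ft

Standard income tax:
  33,000 Ft × 14% = 4,620 Ft
  75,000 Ft × 24% = 18,000 Ft
  146,000 Ft × 28% = 40,880 Ft
  1,500 Ft × 41% = 615 Ft
  → 64,115 Ft
  Less rehabilitation credit 26,000 Ft → 38,115 Ft

Book-profits minimum tax:
  Base (adjusted book income): 305,500 Ft
  Exemption: 305,500 Ft ≤ 326,000 Ft, so full 69,000 Ft applies
  Base: 305,500 Ft − 69,000 Ft = 236,500 Ft
  236,500 Ft × 23% = 54,395 Ft

Excess of book-profits minimum tax over standard income tax: 54,395 Ft − 38,115 Ft = 16,280 Ft.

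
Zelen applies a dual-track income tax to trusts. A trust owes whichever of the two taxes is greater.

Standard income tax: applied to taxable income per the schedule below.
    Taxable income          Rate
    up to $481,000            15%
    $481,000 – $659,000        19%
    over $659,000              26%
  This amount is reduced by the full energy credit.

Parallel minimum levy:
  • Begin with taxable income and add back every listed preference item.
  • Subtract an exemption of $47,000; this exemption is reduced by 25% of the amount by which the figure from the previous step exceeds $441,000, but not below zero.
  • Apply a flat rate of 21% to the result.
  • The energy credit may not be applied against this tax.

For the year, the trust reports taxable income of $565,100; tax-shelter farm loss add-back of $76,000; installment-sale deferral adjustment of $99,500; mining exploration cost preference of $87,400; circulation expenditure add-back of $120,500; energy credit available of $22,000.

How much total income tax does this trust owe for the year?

Standard income tax:
  $481,000 × 15% = $72,150
  $84,100 × 19% = $15,979
  → $88,129
  Less energy credit $22,000 → $66,129

Parallel minimum levy:
  Adjusted income: $565,100 + $76,000 + $99,500 + $87,400 + $120,500 = $948,500
  Exemption: 25% × ($948,500 − $441,000) = $126,875 ≥ $47,000, so the exemption is fully phased out
  Base: $948,500 − $0 = $948,500
  $948,500 × 21% = $199,185

$199,185 > $66,129, so the parallel minimum levy is the binding amount.

$199,185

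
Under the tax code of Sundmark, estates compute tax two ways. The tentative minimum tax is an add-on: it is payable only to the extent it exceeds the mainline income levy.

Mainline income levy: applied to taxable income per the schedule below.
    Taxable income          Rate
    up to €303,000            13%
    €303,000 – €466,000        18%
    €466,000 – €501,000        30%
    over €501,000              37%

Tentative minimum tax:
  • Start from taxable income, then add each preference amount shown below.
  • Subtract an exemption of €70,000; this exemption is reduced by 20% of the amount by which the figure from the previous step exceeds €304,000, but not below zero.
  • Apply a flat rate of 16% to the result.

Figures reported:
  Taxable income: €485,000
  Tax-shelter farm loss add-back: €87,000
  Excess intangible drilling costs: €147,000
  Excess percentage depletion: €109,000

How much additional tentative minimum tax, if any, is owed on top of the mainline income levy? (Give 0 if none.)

Tentative minimum tax:
  Adjusted income: €485,000 + €87,000 + €147,000 + €109,000 = €828,000
  Exemption: 20% × (€828,000 − €304,000) = €104,800 ≥ €70,000, so the exemption is fully phased out
  Base: €828,000 − €0 = €828,000
  €828,000 × 16% = €132,480

Mainline income levy:
  €303,000 × 13% = €39,390
  €163,000 × 18% = €29,340
  €19,000 × 30% = €5,700
  → €74,430

Excess of tentative minimum tax over mainline income levy: €132,480 − €74,430 = €58,050.

€58,050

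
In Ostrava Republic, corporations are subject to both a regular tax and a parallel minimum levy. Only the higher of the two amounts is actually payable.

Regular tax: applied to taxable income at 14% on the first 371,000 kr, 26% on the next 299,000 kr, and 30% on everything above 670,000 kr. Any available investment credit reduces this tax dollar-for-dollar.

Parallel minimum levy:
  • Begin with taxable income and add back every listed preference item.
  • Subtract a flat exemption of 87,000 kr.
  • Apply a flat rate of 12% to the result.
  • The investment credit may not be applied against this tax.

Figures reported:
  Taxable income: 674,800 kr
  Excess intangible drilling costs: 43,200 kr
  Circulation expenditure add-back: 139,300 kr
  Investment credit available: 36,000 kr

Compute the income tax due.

Parallel minimum levy:
  Adjusted income: 674,800 kr + 43,200 kr + 139,300 kr = 857,300 kr
  Less exemption 87,000 kr → base 770,300 kr
  770,300 kr × 12% = 92,436 kr

Regular tax:
  371,000 kr × 14% = 51,940 kr
  299,000 kr × 26% = 77,740 kr
  4,800 kr × 30% = 1,440 kr
  → 131,120 kr
  Less investment credit 36,000 kr → 95,120 kr

95,120 kr > 92,436 kr, so the regular tax governs.

95,120 kr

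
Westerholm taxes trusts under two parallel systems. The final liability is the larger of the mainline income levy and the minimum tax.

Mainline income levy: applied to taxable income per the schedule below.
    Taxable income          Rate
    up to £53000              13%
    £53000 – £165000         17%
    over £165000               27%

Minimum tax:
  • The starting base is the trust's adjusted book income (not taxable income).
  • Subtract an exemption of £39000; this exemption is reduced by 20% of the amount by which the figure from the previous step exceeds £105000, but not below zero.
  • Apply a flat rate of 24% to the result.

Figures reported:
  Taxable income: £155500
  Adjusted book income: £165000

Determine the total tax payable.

£33120

Mainline income levy:
  £53000 × 13% = £6890
  £102500 × 17% = £17425
  → £24315

Minimum tax:
  Base (adjusted book income): £165000
  Exemption: £39000 − 20% × (£165000 − £105000) = £39000 − £12000 = £27000
  Base: £165000 − £27000 = £138000
  £138000 × 24% = £33120

£33120 > £24315, so the minimum tax is the binding amount.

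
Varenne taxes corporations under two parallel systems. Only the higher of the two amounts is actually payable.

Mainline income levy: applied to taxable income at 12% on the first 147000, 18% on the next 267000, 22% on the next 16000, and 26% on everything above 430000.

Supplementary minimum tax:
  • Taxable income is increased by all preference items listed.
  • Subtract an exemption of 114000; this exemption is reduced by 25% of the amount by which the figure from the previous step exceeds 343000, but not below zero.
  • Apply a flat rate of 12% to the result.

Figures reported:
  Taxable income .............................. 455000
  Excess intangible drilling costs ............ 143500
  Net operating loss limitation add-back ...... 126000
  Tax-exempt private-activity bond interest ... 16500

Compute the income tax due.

Supplementary minimum tax:
  Adjusted income: 455000 + 143500 + 126000 + 16500 = 741000
  Exemption: 114000 − 25% × (741000 − 343000) = 114000 − 99500 = 14500
  Base: 741000 − 14500 = 726500
  726500 × 12% = 87180

Mainline income levy:
  147000 × 12% = 17640
  267000 × 18% = 48060
  16000 × 22% = 3520
  25000 × 26% = 6500
  → 75720

87180 > 75720, so the supplementary minimum tax is the binding amount.

87180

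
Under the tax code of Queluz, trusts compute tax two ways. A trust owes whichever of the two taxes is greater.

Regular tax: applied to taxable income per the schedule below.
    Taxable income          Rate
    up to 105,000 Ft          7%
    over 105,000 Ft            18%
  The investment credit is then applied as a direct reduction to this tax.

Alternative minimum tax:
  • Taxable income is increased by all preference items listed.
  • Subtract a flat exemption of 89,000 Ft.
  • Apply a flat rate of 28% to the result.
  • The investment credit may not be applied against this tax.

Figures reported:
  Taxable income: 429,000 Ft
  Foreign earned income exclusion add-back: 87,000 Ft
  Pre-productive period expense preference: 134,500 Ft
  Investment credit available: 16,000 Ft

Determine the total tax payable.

157,220 Ft

Regular tax:
  105,000 Ft × 7% = 7,350 Ft
  324,000 Ft × 18% = 58,320 Ft
  → 65,670 Ft
  Less investment credit 16,000 Ft → 49,670 Ft

Alternative minimum tax:
  Adjusted income: 429,000 Ft + 87,000 Ft + 134,500 Ft = 650,500 Ft
  Less exemption 89,000 Ft → base 561,500 Ft
  561,500 Ft × 28% = 157,220 Ft

157,220 Ft > 49,670 Ft, so the alternative minimum tax is the binding amount.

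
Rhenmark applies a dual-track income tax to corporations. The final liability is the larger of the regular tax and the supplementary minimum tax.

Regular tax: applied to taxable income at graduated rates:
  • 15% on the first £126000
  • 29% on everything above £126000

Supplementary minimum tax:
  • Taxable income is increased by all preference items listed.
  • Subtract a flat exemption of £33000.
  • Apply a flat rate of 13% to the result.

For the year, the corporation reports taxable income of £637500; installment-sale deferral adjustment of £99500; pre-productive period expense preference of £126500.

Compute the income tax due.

£167235

Supplementary minimum tax:
  Adjusted income: £637500 + £99500 + £126500 = £863500
  Less exemption £33000 → base £830500
  £830500 × 13% = £107965

Regular tax:
  £126000 × 15% = £18900
  £511500 × 29% = £148335
  → £167235

£167235 > £107965, so the regular tax governs.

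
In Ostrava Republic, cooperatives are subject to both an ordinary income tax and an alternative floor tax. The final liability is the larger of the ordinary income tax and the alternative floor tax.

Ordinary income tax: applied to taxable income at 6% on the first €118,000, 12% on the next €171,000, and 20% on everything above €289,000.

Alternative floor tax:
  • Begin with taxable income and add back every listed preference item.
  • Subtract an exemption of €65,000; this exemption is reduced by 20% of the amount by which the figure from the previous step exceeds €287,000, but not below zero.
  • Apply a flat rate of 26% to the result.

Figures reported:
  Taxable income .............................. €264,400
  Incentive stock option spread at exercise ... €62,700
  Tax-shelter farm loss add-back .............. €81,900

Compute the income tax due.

€95,784

Ordinary income tax:
  €118,000 × 6% = €7,080
  €146,400 × 12% = €17,568
  → €24,648

Alternative floor tax:
  Adjusted income: €264,400 + €62,700 + €81,900 = €409,000
  Exemption: €65,000 − 20% × (€409,000 − €287,000) = €65,000 − €24,400 = €40,600
  Base: €409,000 − €40,600 = €368,400
  €368,400 × 26% = €95,784

€95,784 > €24,648, so the alternative floor tax is the binding amount.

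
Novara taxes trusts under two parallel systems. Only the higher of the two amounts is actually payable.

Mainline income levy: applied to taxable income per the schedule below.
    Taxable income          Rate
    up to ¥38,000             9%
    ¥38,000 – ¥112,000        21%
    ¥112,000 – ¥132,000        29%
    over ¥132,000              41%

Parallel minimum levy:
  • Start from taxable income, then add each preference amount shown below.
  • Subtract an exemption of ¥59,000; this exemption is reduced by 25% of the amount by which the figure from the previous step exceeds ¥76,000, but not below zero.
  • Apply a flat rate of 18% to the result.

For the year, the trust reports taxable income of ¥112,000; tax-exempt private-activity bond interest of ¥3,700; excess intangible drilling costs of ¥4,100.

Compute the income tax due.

¥18,960

Parallel minimum levy:
  Adjusted income: ¥112,000 + ¥3,700 + ¥4,100 = ¥119,800
  Exemption: ¥59,000 − 25% × (¥119,800 − ¥76,000) = ¥59,000 − ¥10,950 = ¥48,050
  Base: ¥119,800 − ¥48,050 = ¥71,750
  ¥71,750 × 18% = ¥12,915

Mainline income levy:
  ¥38,000 × 9% = ¥3,420
  ¥74,000 × 21% = ¥15,540
  → ¥18,960

¥18,960 > ¥12,915, so the mainline income levy governs.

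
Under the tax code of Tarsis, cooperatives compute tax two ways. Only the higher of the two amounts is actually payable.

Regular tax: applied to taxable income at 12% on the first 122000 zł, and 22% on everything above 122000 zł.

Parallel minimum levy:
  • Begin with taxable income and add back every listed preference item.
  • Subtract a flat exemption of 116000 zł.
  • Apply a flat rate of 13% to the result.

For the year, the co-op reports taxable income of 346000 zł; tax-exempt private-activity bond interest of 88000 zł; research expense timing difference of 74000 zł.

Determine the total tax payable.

Regular tax:
  122000 zł × 12% = 14640 zł
  224000 zł × 22% = 49280 zł
  → 63920 zł

Parallel minimum levy:
  Adjusted income: 346000 zł + 88000 zł + 74000 zł = 508000 zł
  Less exemption 116000 zł → base 392000 zł
  392000 zł × 13% = 50960 zł

63920 zł > 50960 zł, so the regular tax governs.

63920 zł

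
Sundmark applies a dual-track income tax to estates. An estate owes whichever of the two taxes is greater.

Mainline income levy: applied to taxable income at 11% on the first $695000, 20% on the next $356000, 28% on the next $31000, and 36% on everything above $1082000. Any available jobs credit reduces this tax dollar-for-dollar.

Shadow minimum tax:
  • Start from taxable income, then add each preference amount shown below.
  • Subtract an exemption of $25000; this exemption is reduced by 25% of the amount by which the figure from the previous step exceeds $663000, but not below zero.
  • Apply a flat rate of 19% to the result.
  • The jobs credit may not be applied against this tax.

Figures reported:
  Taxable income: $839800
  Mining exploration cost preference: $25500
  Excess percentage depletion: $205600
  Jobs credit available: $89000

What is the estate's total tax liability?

Shadow minimum tax:
  Adjusted income: $839800 + $25500 + $205600 = $1070900
  Exemption: 25% × ($1070900 − $663000) = $101975 ≥ $25000, so the exemption is fully phased out
  Base: $1070900 − $0 = $1070900
  $1070900 × 19% = $203471

Mainline income levy:
  $695000 × 11% = $76450
  $144800 × 20% = $28960
  → $105410
  Less jobs credit $89000 → $16410

$203471 > $16410, so the shadow minimum tax is the binding amount.

$203471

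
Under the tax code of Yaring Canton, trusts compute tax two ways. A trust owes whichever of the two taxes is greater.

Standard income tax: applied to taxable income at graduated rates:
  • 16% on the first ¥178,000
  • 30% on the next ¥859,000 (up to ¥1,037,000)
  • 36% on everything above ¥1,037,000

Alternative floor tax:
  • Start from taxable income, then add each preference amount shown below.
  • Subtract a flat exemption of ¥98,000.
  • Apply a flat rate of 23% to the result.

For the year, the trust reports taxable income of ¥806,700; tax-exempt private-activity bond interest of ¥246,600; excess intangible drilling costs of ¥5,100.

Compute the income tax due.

Standard income tax:
  ¥178,000 × 16% = ¥28,480
  ¥628,700 × 30% = ¥188,610
  → ¥217,090

Alternative floor tax:
  Adjusted income: ¥806,700 + ¥246,600 + ¥5,100 = ¥1,058,400
  Less exemption ¥98,000 → base ¥960,400
  ¥960,400 × 23% = ¥220,892

¥220,892 > ¥217,090, so the alternative floor tax is the binding amount.

¥220,892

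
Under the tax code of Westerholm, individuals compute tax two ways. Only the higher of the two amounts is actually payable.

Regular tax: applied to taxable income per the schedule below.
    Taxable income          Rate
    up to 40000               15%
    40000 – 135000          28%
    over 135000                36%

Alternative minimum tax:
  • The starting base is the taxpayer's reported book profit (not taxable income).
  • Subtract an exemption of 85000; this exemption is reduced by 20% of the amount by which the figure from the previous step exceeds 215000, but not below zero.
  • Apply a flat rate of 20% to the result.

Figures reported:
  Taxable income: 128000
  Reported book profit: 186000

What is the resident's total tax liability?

Alternative minimum tax:
  Base (reported book profit): 186000
  Exemption: 186000 ≤ 215000, so full 85000 applies
  Base: 186000 − 85000 = 101000
  101000 × 20% = 20200

Regular tax:
  40000 × 15% = 6000
  88000 × 28% = 24640
  → 30640

30640 > 20200, so the regular tax governs.

30640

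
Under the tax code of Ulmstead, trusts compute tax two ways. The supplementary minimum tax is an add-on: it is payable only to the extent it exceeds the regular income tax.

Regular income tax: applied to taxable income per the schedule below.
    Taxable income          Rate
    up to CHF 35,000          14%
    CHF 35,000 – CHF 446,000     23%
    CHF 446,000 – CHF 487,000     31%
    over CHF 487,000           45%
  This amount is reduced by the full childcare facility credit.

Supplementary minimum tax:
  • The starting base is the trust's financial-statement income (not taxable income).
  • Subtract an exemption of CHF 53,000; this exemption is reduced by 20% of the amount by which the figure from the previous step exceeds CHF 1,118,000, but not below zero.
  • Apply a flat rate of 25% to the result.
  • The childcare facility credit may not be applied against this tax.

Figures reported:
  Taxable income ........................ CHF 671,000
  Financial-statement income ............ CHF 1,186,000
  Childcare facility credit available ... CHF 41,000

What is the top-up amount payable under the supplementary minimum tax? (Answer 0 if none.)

CHF 132,710

Supplementary minimum tax:
  Base (financial-statement income): CHF 1,186,000
  Exemption: CHF 53,000 − 20% × (CHF 1,186,000 − CHF 1,118,000) = CHF 53,000 − CHF 13,600 = CHF 39,400
  Base: CHF 1,186,000 − CHF 39,400 = CHF 1,146,600
  CHF 1,146,600 × 25% = CHF 286,650

Regular income tax:
  CHF 35,000 × 14% = CHF 4,900
  CHF 411,000 × 23% = CHF 94,530
  CHF 41,000 × 31% = CHF 12,710
  CHF 184,000 × 45% = CHF 82,800
  → CHF 194,940
  Less childcare facility credit CHF 41,000 → CHF 153,940

Excess of supplementary minimum tax over regular income tax: CHF 286,650 − CHF 153,940 = CHF 132,710.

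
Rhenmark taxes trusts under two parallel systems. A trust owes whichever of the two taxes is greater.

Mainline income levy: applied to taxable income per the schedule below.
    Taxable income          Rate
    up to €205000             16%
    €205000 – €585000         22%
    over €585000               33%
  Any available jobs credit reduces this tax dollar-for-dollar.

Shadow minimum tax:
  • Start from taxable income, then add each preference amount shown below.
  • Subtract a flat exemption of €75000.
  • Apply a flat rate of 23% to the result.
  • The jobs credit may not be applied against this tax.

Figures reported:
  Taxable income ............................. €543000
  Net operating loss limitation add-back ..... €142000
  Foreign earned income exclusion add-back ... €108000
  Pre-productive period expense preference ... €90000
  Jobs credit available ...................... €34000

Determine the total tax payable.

Mainline income levy:
  €205000 × 16% = €32800
  €338000 × 22% = €74360
  → €107160
  Less jobs credit €34000 → €73160

Shadow minimum tax:
  Adjusted income: €543000 + €142000 + €108000 + €90000 = €883000
  Less exemption €75000 → base €808000
  €808000 × 23% = €185840

€185840 > €73160, so the shadow minimum tax is the binding amount.

€185840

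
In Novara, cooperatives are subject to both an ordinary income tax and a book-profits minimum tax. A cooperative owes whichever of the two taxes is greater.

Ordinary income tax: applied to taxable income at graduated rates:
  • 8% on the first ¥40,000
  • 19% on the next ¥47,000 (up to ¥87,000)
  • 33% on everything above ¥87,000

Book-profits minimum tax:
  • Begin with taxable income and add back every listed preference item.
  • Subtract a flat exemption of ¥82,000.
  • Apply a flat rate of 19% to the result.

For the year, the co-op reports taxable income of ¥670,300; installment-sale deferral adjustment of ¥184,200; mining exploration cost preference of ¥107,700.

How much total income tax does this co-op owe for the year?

¥204,619

Book-profits minimum tax:
  Adjusted income: ¥670,300 + ¥184,200 + ¥107,700 = ¥962,200
  Less exemption ¥82,000 → base ¥880,200
  ¥880,200 × 19% = ¥167,238

Ordinary income tax:
  ¥40,000 × 8% = ¥3,200
  ¥47,000 × 19% = ¥8,930
  ¥583,300 × 33% = ¥192,489
  → ¥204,619

¥204,619 > ¥167,238, so the ordinary income tax governs.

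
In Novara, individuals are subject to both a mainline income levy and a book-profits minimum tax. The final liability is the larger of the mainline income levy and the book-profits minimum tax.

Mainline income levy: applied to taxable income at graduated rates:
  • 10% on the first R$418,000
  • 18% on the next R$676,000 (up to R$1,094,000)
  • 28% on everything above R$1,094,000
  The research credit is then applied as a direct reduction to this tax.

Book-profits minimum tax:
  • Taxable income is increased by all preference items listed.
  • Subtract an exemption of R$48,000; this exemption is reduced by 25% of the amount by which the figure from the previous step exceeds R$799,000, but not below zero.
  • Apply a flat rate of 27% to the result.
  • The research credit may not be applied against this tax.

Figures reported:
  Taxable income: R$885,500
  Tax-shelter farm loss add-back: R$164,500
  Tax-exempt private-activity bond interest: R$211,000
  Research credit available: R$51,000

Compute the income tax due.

Book-profits minimum tax:
  Adjusted income: R$885,500 + R$164,500 + R$211,000 = R$1,261,000
  Exemption: 25% × (R$1,261,000 − R$799,000) = R$115,500 ≥ R$48,000, so the exemption is fully phased out
  Base: R$1,261,000 − R$0 = R$1,261,000
  R$1,261,000 × 27% = R$340,470

Mainline income levy:
  R$418,000 × 10% = R$41,800
  R$467,500 × 18% = R$84,150
  → R$125,950
  Less research credit R$51,000 → R$74,950

R$340,470 > R$74,950, so the book-profits minimum tax is the binding amount.

R$340,470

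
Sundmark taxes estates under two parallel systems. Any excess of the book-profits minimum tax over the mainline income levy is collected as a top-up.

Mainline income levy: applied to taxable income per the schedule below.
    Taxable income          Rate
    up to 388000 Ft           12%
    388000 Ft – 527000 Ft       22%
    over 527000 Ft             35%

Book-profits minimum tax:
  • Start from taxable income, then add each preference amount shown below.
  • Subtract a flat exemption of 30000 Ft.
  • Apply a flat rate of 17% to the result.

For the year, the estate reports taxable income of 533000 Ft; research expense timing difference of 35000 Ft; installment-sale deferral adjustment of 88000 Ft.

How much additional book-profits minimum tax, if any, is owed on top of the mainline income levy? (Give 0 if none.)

Book-profits minimum tax:
  Adjusted income: 533000 Ft + 35000 Ft + 88000 Ft = 656000 Ft
  Less exemption 30000 Ft → base 626000 Ft
  626000 Ft × 17% = 106420 Ft

Mainline income levy:
  388000 Ft × 12% = 46560 Ft
  139000 Ft × 22% = 30580 Ft
  6000 Ft × 35% = 2100 Ft
  → 79240 Ft

Excess of book-profits minimum tax over mainline income levy: 106420 Ft − 79240 Ft = 27180 Ft.

27180 Ft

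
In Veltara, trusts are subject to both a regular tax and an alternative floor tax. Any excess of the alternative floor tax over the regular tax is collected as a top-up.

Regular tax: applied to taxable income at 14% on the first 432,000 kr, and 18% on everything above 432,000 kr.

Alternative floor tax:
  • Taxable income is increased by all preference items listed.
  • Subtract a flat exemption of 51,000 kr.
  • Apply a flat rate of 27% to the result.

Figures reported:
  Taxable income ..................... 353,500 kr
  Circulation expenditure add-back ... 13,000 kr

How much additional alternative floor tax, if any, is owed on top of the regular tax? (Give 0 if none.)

Regular tax:
  353,500 kr × 14% = 49,490 kr

Alternative floor tax:
  Adjusted income: 353,500 kr + 13,000 kr = 366,500 kr
  Less exemption 51,000 kr → base 315,500 kr
  315,500 kr × 27% = 85,185 kr

Excess of alternative floor tax over regular tax: 85,185 kr − 49,490 kr = 35,695 kr.

35,695 kr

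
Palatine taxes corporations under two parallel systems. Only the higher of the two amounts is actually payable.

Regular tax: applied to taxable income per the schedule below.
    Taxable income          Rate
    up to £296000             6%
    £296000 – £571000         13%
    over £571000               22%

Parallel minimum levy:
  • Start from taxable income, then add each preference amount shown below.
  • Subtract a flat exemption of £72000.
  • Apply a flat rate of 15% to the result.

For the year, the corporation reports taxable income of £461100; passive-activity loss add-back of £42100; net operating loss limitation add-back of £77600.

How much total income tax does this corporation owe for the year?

Regular tax:
  £296000 × 6% = £17760
  £165100 × 13% = £21463
  → £39223

Parallel minimum levy:
  Adjusted income: £461100 + £42100 + £77600 = £580800
  Less exemption £72000 → base £508800
  £508800 × 15% = £76320

£76320 > £39223, so the parallel minimum levy is the binding amount.

£76320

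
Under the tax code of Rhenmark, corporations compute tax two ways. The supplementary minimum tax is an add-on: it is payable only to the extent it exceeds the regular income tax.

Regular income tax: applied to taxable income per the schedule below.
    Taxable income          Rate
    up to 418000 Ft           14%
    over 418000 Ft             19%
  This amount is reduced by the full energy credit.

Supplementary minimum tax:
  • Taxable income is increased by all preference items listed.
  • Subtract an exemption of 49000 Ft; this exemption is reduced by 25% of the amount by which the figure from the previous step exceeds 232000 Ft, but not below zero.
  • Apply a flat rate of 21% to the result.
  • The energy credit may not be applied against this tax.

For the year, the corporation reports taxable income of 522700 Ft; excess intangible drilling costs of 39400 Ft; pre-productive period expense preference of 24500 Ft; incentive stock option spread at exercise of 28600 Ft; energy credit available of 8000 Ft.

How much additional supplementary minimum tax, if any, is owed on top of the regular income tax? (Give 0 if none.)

58779 Ft

Regular income tax:
  418000 Ft × 14% = 58520 Ft
  104700 Ft × 19% = 19893 Ft
  → 78413 Ft
  Less energy credit 8000 Ft → 70413 Ft

Supplementary minimum tax:
  Adjusted income: 522700 Ft + 39400 Ft + 24500 Ft + 28600 Ft = 615200 Ft
  Exemption: 25% × (615200 Ft − 232000 Ft) = 95800 Ft ≥ 49000 Ft, so the exemption is fully phased out
  Base: 615200 Ft − 0 Ft = 615200 Ft
  615200 Ft × 21% = 129192 Ft

Excess of supplementary minimum tax over regular income tax: 129192 Ft − 70413 Ft = 58779 Ft.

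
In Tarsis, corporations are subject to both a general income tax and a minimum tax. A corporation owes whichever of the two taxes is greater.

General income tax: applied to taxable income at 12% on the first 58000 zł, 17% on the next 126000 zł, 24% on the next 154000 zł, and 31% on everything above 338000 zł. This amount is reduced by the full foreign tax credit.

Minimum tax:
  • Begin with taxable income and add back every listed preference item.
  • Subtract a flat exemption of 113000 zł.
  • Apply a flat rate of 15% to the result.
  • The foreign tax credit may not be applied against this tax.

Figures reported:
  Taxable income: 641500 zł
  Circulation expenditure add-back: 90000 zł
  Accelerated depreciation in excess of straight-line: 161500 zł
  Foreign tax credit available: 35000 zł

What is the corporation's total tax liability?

124425 zł

Minimum tax:
  Adjusted income: 641500 zł + 90000 zł + 161500 zł = 893000 zł
  Less exemption 113000 zł → base 780000 zł
  780000 zł × 15% = 117000 zł

General income tax:
  58000 zł × 12% = 6960 zł
  126000 zł × 17% = 21420 zł
  154000 zł × 24% = 36960 zł
  303500 zł × 31% = 94085 zł
  → 159425 zł
  Less foreign tax credit 35000 zł → 124425 zł

124425 zł > 117000 zł, so the general income tax governs.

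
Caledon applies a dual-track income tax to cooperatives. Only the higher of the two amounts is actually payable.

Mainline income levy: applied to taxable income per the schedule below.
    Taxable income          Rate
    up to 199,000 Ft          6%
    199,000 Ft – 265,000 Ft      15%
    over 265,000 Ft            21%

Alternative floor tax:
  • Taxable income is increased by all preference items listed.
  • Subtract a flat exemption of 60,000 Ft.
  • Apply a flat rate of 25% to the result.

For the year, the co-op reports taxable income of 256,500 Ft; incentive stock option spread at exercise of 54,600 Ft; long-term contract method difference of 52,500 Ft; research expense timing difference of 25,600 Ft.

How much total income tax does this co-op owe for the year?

Mainline income levy:
  199,000 Ft × 6% = 11,940 Ft
  57,500 Ft × 15% = 8,625 Ft
  → 20,565 Ft

Alternative floor tax:
  Adjusted income: 256,500 Ft + 54,600 Ft + 52,500 Ft + 25,600 Ft = 389,200 Ft
  Less exemption 60,000 Ft → base 329,200 Ft
  329,200 Ft × 25% = 82,300 Ft

82,300 Ft > 20,565 Ft, so the alternative floor tax is the binding amount.

82,300 Ft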